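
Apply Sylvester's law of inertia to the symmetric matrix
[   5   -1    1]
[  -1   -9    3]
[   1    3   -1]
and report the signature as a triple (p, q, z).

Answer: (1, 2, 0)

Derivation:
step 0: pivot 5 → sign +
step 1: pivot -46/5 → sign −
step 2: pivot -2/23 → sign −
signature = (1, 2, 0)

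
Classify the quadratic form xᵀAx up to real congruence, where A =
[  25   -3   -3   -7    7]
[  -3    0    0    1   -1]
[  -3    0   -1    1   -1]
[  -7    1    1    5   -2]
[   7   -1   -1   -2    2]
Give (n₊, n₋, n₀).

step 0: pivot 25 → sign +
step 1: pivot -9/25 → sign −
step 2: pivot -1 → sign −
step 3: pivot 28/9 → sign +
step 4: pivot 3/28 → sign +
signature = (3, 2, 0)

Answer: (3, 2, 0)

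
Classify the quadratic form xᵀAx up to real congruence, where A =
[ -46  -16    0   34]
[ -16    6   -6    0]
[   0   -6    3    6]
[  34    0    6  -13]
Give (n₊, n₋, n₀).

Answer: (2, 2, 0)

Derivation:
step 0: pivot -46 → sign −
step 1: pivot 266/23 → sign +
step 2: pivot -15/133 → sign −
step 3: pivot 1/5 → sign +
signature = (2, 2, 0)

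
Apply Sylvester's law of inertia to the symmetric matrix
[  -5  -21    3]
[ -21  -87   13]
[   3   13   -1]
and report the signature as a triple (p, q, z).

Answer: (2, 1, 0)

Derivation:
step 0: pivot -5 → sign −
step 1: pivot 6/5 → sign +
step 2: pivot 2/3 → sign +
signature = (2, 1, 0)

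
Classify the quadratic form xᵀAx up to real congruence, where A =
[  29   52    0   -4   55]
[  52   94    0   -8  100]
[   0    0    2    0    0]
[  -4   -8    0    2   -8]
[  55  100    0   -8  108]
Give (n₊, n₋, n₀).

Answer: (4, 1, 0)

Derivation:
step 0: pivot 29 → sign +
step 1: pivot 22/29 → sign +
step 2: pivot 2 → sign +
step 3: pivot 6/11 → sign +
step 4: pivot -1 → sign −
signature = (4, 1, 0)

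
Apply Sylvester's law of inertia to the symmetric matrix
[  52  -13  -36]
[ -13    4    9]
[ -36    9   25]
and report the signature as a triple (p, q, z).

Answer: (3, 0, 0)

Derivation:
step 0: pivot 52 → sign +
step 1: pivot 3/4 → sign +
step 2: pivot 1/13 → sign +
signature = (3, 0, 0)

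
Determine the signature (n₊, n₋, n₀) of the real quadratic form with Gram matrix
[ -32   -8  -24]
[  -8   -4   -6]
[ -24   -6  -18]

step 0: pivot -32 → sign −
step 1: pivot -2 → sign −
step 2: row/col 2 already zero → sign 0
signature = (0, 2, 1)

Answer: (0, 2, 1)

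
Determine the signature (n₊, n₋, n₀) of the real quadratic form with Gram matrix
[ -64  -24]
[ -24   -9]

step 0: pivot -64 → sign −
step 1: row/col 1 already zero → sign 0
signature = (0, 1, 1)

Answer: (0, 1, 1)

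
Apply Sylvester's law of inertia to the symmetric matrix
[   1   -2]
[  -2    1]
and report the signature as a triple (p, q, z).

step 0: pivot 1 → sign +
step 1: pivot -3 → sign −
signature = (1, 1, 0)

Answer: (1, 1, 0)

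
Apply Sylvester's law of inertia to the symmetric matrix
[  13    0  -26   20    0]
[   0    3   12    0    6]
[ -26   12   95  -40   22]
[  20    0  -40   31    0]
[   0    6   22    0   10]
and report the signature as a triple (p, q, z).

Answer: (3, 2, 0)

Derivation:
step 0: pivot 13 → sign +
step 1: pivot 3 → sign +
step 2: pivot -5 → sign −
step 3: pivot 3/13 → sign +
step 4: pivot -6/5 → sign −
signature = (3, 2, 0)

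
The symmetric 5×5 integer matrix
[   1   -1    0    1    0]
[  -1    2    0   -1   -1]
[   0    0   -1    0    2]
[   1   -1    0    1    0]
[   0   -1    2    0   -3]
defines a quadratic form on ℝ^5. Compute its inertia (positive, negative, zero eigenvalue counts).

Answer: (2, 1, 2)

Derivation:
step 0: pivot 1 → sign +
step 1: pivot 1 → sign +
step 2: pivot -1 → sign −
step 3: row/col 3 already zero → sign 0
step 4: row/col 4 already zero → sign 0
signature = (2, 1, 2)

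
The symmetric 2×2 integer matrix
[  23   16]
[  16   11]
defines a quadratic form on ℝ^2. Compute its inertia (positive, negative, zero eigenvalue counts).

step 0: pivot 23 → sign +
step 1: pivot -3/23 → sign −
signature = (1, 1, 0)

Answer: (1, 1, 0)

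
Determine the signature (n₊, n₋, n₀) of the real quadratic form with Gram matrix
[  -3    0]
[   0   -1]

step 0: pivot -3 → sign −
step 1: pivot -1 → sign −
signature = (0, 2, 0)

Answer: (0, 2, 0)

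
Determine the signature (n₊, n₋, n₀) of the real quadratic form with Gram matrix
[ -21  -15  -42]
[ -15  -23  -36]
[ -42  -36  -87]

step 0: pivot -21 → sign −
step 1: pivot -86/7 → sign −
step 2: pivot -3/43 → sign −
signature = (0, 3, 0)

Answer: (0, 3, 0)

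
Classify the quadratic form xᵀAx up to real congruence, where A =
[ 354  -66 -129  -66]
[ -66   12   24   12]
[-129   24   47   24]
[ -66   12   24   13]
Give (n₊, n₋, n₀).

Answer: (2, 1, 1)

Derivation:
step 0: pivot 354 → sign +
step 1: pivot -18/59 → sign −
step 2: pivot 1 → sign +
step 3: row/col 3 already zero → sign 0
signature = (2, 1, 1)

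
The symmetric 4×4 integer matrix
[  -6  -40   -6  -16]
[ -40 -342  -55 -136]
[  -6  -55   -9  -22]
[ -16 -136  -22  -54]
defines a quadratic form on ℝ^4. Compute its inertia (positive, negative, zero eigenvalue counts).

step 0: pivot -6 → sign −
step 1: pivot -226/3 → sign −
step 2: pivot -3/226 → sign −
step 3: pivot 2 → sign +
signature = (1, 3, 0)

Answer: (1, 3, 0)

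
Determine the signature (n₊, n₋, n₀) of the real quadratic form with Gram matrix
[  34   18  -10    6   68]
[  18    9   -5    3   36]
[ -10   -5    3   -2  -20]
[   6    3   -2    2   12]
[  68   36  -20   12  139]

Answer: (4, 1, 0)

Derivation:
step 0: pivot 34 → sign +
step 1: pivot -9/17 → sign −
step 2: pivot 2/9 → sign +
step 3: pivot 1/2 → sign +
step 4: pivot 3 → sign +
signature = (4, 1, 0)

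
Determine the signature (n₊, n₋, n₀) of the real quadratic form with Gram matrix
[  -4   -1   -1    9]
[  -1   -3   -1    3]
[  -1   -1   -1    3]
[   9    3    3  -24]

step 0: pivot -4 → sign −
step 1: pivot -11/4 → sign −
step 2: pivot -6/11 → sign −
step 3: pivot -3 → sign −
signature = (0, 4, 0)

Answer: (0, 4, 0)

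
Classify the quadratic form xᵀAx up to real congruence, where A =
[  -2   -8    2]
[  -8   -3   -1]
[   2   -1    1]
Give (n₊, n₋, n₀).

step 0: pivot -2 → sign −
step 1: pivot 29 → sign +
step 2: pivot 6/29 → sign +
signature = (2, 1, 0)

Answer: (2, 1, 0)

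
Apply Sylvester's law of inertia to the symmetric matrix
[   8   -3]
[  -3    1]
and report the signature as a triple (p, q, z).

step 0: pivot 8 → sign +
step 1: pivot -1/8 → sign −
signature = (1, 1, 0)

Answer: (1, 1, 0)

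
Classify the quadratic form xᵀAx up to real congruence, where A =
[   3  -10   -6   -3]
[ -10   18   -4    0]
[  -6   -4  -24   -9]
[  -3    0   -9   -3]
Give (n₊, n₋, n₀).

Answer: (3, 1, 0)

Derivation:
step 0: pivot 3 → sign +
step 1: pivot -46/3 → sign −
step 2: pivot 36/23 → sign +
step 3: pivot 1/4 → sign +
signature = (3, 1, 0)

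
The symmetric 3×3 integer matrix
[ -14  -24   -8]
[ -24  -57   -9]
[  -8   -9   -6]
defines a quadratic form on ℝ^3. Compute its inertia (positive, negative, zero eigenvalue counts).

step 0: pivot -14 → sign −
step 1: pivot -111/7 → sign −
step 2: pivot -1/37 → sign −
signature = (0, 3, 0)

Answer: (0, 3, 0)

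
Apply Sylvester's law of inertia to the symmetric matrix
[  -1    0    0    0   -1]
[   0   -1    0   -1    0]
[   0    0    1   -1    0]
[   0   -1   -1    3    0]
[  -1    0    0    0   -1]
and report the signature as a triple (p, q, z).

step 0: pivot -1 → sign −
step 1: pivot -1 → sign −
step 2: pivot 1 → sign +
step 3: pivot 3 → sign +
step 4: row/col 4 already zero → sign 0
signature = (2, 2, 1)

Answer: (2, 2, 1)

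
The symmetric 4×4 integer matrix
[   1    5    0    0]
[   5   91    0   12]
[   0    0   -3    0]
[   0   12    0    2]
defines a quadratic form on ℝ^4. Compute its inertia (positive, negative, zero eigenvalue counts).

Answer: (2, 2, 0)

Derivation:
step 0: pivot 1 → sign +
step 1: pivot 66 → sign +
step 2: pivot -3 → sign −
step 3: pivot -2/11 → sign −
signature = (2, 2, 0)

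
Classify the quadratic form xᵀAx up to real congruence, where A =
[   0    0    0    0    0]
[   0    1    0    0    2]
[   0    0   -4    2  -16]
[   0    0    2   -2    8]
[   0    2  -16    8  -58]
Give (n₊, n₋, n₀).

step 0: pivot 1 → sign +
step 1: pivot -4 → sign −
step 2: pivot -1 → sign −
step 3: pivot 2 → sign +
step 4: row/col 4 already zero → sign 0
signature = (2, 2, 1)

Answer: (2, 2, 1)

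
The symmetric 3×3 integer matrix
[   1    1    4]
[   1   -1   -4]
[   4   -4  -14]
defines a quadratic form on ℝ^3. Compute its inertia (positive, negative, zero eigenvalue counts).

Answer: (2, 1, 0)

Derivation:
step 0: pivot 1 → sign +
step 1: pivot -2 → sign −
step 2: pivot 2 → sign +
signature = (2, 1, 0)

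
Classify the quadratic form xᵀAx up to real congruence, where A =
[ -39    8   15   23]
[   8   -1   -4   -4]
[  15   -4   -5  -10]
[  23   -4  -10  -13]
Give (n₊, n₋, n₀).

Answer: (1, 3, 0)

Derivation:
step 0: pivot -39 → sign −
step 1: pivot 25/39 → sign +
step 2: pivot -14/25 → sign −
step 3: pivot -3/14 → sign −
signature = (1, 3, 0)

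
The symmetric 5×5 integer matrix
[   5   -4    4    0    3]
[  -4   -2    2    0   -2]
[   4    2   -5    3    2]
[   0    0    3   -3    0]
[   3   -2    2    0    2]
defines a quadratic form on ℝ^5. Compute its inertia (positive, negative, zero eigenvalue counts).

step 0: pivot 5 → sign +
step 1: pivot -26/5 → sign −
step 2: pivot -3 → sign −
step 3: pivot 3/13 → sign +
step 4: row/col 4 already zero → sign 0
signature = (2, 2, 1)

Answer: (2, 2, 1)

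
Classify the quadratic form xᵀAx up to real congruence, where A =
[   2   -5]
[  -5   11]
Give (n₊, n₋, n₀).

step 0: pivot 2 → sign +
step 1: pivot -3/2 → sign −
signature = (1, 1, 0)

Answer: (1, 1, 0)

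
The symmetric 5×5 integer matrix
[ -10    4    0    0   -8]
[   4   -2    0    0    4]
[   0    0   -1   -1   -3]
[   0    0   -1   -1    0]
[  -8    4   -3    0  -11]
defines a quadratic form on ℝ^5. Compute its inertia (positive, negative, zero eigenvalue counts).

Answer: (1, 4, 0)

Derivation:
step 0: pivot -10 → sign −
step 1: pivot -2/5 → sign −
step 2: pivot -1 → sign −
step 3: pivot 6 → sign +
step 4: pivot -3/2 → sign −
signature = (1, 4, 0)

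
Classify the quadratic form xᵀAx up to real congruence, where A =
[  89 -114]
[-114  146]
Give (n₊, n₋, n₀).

step 0: pivot 89 → sign +
step 1: pivot -2/89 → sign −
signature = (1, 1, 0)

Answer: (1, 1, 0)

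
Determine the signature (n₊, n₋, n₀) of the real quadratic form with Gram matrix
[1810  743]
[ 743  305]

Answer: (2, 0, 0)

Derivation:
step 0: pivot 1810 → sign +
step 1: pivot 1/1810 → sign +
signature = (2, 0, 0)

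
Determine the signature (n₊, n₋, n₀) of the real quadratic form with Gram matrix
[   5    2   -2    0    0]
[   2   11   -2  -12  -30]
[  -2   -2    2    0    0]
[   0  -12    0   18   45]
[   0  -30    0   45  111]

Answer: (4, 1, 0)

Derivation:
step 0: pivot 5 → sign +
step 1: pivot 51/5 → sign +
step 2: pivot 18/17 → sign +
step 3: pivot 2 → sign +
step 4: pivot -3/2 → sign −
signature = (4, 1, 0)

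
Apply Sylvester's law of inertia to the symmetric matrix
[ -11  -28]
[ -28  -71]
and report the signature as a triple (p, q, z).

step 0: pivot -11 → sign −
step 1: pivot 3/11 → sign +
signature = (1, 1, 0)

Answer: (1, 1, 0)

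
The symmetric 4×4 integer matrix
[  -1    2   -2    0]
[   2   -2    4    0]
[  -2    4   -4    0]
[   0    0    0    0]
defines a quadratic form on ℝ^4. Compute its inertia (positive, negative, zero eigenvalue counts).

step 0: pivot -1 → sign −
step 1: pivot 2 → sign +
step 2: row/col 2 already zero → sign 0
step 3: row/col 3 already zero → sign 0
signature = (1, 1, 2)

Answer: (1, 1, 2)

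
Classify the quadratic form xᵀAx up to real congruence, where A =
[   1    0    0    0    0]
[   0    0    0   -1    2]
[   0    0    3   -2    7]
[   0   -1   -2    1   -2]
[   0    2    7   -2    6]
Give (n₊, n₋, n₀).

step 0: pivot 1 → sign +
step 1: pivot 3 → sign +
step 2: pivot -1/3 → sign −
step 3: pivot 3 → sign +
step 4: pivot -1 → sign −
signature = (3, 2, 0)

Answer: (3, 2, 0)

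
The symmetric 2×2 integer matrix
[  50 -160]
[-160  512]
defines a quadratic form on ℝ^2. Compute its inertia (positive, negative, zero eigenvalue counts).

step 0: pivot 50 → sign +
step 1: row/col 1 already zero → sign 0
signature = (1, 0, 1)

Answer: (1, 0, 1)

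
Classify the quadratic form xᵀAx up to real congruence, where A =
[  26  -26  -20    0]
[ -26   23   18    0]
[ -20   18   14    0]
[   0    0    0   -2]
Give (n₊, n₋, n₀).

step 0: pivot 26 → sign +
step 1: pivot -3 → sign −
step 2: pivot -2/39 → sign −
step 3: pivot -2 → sign −
signature = (1, 3, 0)

Answer: (1, 3, 0)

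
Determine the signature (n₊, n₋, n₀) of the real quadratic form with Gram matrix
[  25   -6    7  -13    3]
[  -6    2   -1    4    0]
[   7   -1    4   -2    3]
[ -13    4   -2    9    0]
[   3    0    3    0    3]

step 0: pivot 25 → sign +
step 1: pivot 14/25 → sign +
step 2: pivot 17/14 → sign +
step 3: pivot 10/17 → sign +
step 4: pivot 3/10 → sign +
signature = (5, 0, 0)

Answer: (5, 0, 0)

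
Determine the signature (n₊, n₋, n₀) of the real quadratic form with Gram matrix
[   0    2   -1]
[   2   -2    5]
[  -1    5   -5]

Answer: (1, 2, 0)

Derivation:
step 0: pivot -2 → sign −
step 1: pivot 2 → sign +
step 2: pivot -1/2 → sign −
signature = (1, 2, 0)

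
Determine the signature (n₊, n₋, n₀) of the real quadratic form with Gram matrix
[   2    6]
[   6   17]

Answer: (1, 1, 0)

Derivation:
step 0: pivot 2 → sign +
step 1: pivot -1 → sign −
signature = (1, 1, 0)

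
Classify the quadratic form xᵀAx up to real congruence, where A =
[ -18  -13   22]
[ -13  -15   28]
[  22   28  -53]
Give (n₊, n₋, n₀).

step 0: pivot -18 → sign −
step 1: pivot -101/18 → sign −
step 2: pivot 3/101 → sign +
signature = (1, 2, 0)

Answer: (1, 2, 0)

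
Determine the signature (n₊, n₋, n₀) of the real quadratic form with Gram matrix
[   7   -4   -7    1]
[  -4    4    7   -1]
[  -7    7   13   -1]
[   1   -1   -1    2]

step 0: pivot 7 → sign +
step 1: pivot 12/7 → sign +
step 2: pivot 3/4 → sign +
step 3: pivot 1 → sign +
signature = (4, 0, 0)

Answer: (4, 0, 0)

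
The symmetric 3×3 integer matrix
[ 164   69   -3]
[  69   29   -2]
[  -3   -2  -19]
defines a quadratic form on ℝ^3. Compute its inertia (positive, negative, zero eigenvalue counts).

step 0: pivot 164 → sign +
step 1: pivot -5/164 → sign −
step 2: pivot -6/5 → sign −
signature = (1, 2, 0)

Answer: (1, 2, 0)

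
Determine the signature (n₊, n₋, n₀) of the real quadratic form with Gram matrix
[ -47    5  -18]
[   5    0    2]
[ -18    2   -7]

step 0: pivot -47 → sign −
step 1: pivot 25/47 → sign +
step 2: pivot -3/25 → sign −
signature = (1, 2, 0)

Answer: (1, 2, 0)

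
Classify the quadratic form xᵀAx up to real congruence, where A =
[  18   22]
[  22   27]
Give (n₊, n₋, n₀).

Answer: (2, 0, 0)

Derivation:
step 0: pivot 18 → sign +
step 1: pivot 1/9 → sign +
signature = (2, 0, 0)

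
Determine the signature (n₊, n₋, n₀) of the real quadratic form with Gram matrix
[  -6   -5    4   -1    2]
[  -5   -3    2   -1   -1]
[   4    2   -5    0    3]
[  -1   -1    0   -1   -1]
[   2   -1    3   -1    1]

step 0: pivot -6 → sign −
step 1: pivot 7/6 → sign +
step 2: pivot -27/7 → sign −
step 3: pivot -2/3 → sign −
step 4: pivot 2 → sign +
signature = (2, 3, 0)

Answer: (2, 3, 0)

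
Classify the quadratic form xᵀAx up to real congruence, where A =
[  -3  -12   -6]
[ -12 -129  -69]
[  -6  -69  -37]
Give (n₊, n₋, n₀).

Answer: (0, 2, 1)

Derivation:
step 0: pivot -3 → sign −
step 1: pivot -81 → sign −
step 2: row/col 2 already zero → sign 0
signature = (0, 2, 1)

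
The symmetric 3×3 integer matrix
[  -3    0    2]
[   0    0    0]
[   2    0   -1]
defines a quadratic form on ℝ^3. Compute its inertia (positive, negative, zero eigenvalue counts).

step 0: pivot -3 → sign −
step 1: pivot 1/3 → sign +
step 2: row/col 2 already zero → sign 0
signature = (1, 1, 1)

Answer: (1, 1, 1)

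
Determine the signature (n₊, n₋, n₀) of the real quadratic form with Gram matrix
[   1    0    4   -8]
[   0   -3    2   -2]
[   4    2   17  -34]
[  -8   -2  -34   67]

step 0: pivot 1 → sign +
step 1: pivot -3 → sign −
step 2: pivot 7/3 → sign +
step 3: pivot -3/7 → sign −
signature = (2, 2, 0)

Answer: (2, 2, 0)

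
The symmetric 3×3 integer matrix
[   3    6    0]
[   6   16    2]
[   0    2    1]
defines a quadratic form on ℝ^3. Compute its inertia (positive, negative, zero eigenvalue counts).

step 0: pivot 3 → sign +
step 1: pivot 4 → sign +
step 2: row/col 2 already zero → sign 0
signature = (2, 0, 1)

Answer: (2, 0, 1)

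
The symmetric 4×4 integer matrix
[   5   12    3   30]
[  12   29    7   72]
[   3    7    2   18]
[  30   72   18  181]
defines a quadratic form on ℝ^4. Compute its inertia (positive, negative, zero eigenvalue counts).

Answer: (3, 0, 1)

Derivation:
step 0: pivot 5 → sign +
step 1: pivot 1/5 → sign +
step 2: pivot 1 → sign +
step 3: row/col 3 already zero → sign 0
signature = (3, 0, 1)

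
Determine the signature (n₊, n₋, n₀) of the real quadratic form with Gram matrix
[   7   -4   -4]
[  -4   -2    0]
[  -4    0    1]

Answer: (1, 2, 0)

Derivation:
step 0: pivot 7 → sign +
step 1: pivot -30/7 → sign −
step 2: pivot -1/15 → sign −
signature = (1, 2, 0)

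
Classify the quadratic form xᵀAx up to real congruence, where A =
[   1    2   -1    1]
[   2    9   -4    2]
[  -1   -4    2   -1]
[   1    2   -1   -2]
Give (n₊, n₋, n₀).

Answer: (3, 1, 0)

Derivation:
step 0: pivot 1 → sign +
step 1: pivot 5 → sign +
step 2: pivot 1/5 → sign +
step 3: pivot -3 → sign −
signature = (3, 1, 0)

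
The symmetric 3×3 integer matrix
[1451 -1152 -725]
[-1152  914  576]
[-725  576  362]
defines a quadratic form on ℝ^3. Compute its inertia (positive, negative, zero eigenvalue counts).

Answer: (2, 1, 0)

Derivation:
step 0: pivot 1451 → sign +
step 1: pivot -890/1451 → sign −
step 2: pivot 3/445 → sign +
signature = (2, 1, 0)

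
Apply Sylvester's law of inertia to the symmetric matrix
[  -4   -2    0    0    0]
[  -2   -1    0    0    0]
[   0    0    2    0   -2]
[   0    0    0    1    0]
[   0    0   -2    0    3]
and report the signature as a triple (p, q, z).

step 0: pivot -4 → sign −
step 1: pivot 2 → sign +
step 2: pivot 1 → sign +
step 3: pivot 1 → sign +
step 4: row/col 4 already zero → sign 0
signature = (3, 1, 1)

Answer: (3, 1, 1)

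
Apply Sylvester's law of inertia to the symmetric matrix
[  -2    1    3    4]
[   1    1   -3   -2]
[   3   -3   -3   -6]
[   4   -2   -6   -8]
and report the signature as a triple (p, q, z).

Answer: (1, 1, 2)

Derivation:
step 0: pivot -2 → sign −
step 1: pivot 3/2 → sign +
step 2: row/col 2 already zero → sign 0
step 3: row/col 3 already zero → sign 0
signature = (1, 1, 2)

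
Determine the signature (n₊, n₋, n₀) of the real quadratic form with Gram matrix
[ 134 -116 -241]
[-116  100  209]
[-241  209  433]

step 0: pivot 134 → sign +
step 1: pivot -28/67 → sign −
step 2: pivot -3/28 → sign −
signature = (1, 2, 0)

Answer: (1, 2, 0)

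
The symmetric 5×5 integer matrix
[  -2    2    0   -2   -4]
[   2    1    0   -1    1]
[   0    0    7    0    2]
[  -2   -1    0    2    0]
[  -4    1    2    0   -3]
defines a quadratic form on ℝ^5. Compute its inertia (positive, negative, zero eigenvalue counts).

step 0: pivot -2 → sign −
step 1: pivot 3 → sign +
step 2: pivot 7 → sign +
step 3: pivot 1 → sign +
step 4: pivot 3/7 → sign +
signature = (4, 1, 0)

Answer: (4, 1, 0)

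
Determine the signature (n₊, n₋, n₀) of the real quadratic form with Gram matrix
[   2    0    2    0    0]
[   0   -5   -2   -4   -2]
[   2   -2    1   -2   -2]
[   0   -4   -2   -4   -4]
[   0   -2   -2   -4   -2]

step 0: pivot 2 → sign +
step 1: pivot -5 → sign −
step 2: pivot -1/5 → sign −
step 3: pivot 6 → sign +
step 4: row/col 4 already zero → sign 0
signature = (2, 2, 1)

Answer: (2, 2, 1)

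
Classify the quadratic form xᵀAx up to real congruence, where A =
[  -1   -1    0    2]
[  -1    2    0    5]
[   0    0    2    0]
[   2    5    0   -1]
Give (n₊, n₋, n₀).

step 0: pivot -1 → sign −
step 1: pivot 3 → sign +
step 2: pivot 2 → sign +
step 3: row/col 3 already zero → sign 0
signature = (2, 1, 1)

Answer: (2, 1, 1)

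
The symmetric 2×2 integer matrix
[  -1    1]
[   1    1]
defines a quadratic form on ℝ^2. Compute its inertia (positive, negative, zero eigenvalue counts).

Answer: (1, 1, 0)

Derivation:
step 0: pivot -1 → sign −
step 1: pivot 2 → sign +
signature = (1, 1, 0)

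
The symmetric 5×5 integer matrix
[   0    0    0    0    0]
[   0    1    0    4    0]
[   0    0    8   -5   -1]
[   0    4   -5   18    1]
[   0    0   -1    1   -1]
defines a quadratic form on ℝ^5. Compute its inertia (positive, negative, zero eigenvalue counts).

Answer: (2, 2, 1)

Derivation:
step 0: pivot 1 → sign +
step 1: pivot 8 → sign +
step 2: pivot -9/8 → sign −
step 3: pivot -1 → sign −
step 4: row/col 4 already zero → sign 0
signature = (2, 2, 1)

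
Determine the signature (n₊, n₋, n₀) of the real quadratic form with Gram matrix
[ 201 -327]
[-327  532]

step 0: pivot 201 → sign +
step 1: pivot 1/67 → sign +
signature = (2, 0, 0)

Answer: (2, 0, 0)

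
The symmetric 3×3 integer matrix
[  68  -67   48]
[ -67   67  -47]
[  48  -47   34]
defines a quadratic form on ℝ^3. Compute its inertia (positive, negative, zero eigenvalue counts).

Answer: (3, 0, 0)

Derivation:
step 0: pivot 68 → sign +
step 1: pivot 67/68 → sign +
step 2: pivot 2/67 → sign +
signature = (3, 0, 0)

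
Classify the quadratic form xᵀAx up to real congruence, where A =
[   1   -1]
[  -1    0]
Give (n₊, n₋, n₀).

step 0: pivot 1 → sign +
step 1: pivot -1 → sign −
signature = (1, 1, 0)

Answer: (1, 1, 0)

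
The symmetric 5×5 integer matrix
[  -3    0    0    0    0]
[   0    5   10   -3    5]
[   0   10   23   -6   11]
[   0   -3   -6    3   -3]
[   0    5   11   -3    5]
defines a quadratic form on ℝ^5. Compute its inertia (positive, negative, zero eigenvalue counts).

step 0: pivot -3 → sign −
step 1: pivot 5 → sign +
step 2: pivot 3 → sign +
step 3: pivot 6/5 → sign +
step 4: pivot -1/3 → sign −
signature = (3, 2, 0)

Answer: (3, 2, 0)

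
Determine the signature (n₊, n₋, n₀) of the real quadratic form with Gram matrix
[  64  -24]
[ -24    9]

step 0: pivot 64 → sign +
step 1: row/col 1 already zero → sign 0
signature = (1, 0, 1)

Answer: (1, 0, 1)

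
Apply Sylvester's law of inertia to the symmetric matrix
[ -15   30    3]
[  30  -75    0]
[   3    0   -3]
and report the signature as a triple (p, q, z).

Answer: (0, 2, 1)

Derivation:
step 0: pivot -15 → sign −
step 1: pivot -15 → sign −
step 2: row/col 2 already zero → sign 0
signature = (0, 2, 1)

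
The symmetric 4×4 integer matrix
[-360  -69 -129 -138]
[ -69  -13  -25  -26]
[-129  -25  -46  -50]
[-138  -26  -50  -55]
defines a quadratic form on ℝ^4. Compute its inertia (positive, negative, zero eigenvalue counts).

Answer: (1, 3, 0)

Derivation:
step 0: pivot -360 → sign −
step 1: pivot 9/40 → sign +
step 2: pivot -1/9 → sign −
step 3: pivot -3 → sign −
signature = (1, 3, 0)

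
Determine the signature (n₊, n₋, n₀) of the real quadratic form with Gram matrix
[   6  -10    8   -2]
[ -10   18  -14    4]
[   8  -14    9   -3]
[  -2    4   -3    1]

Answer: (2, 1, 1)

Derivation:
step 0: pivot 6 → sign +
step 1: pivot 4/3 → sign +
step 2: pivot -2 → sign −
step 3: row/col 3 already zero → sign 0
signature = (2, 1, 1)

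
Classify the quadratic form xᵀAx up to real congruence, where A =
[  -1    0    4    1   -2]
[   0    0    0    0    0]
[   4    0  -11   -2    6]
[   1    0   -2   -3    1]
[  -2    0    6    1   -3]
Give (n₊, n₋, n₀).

step 0: pivot -1 → sign −
step 1: pivot 5 → sign +
step 2: pivot -14/5 → sign −
step 3: pivot 3/14 → sign +
step 4: row/col 4 already zero → sign 0
signature = (2, 2, 1)

Answer: (2, 2, 1)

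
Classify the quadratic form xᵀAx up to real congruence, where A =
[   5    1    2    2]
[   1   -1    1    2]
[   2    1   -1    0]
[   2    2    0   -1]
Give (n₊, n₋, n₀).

Answer: (2, 2, 0)

Derivation:
step 0: pivot 5 → sign +
step 1: pivot -6/5 → sign −
step 2: pivot -3/2 → sign −
step 3: pivot 1/3 → sign +
signature = (2, 2, 0)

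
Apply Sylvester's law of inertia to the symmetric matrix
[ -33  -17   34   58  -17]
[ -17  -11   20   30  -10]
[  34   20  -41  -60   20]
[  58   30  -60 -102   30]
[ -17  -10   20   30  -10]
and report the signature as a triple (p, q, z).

step 0: pivot -33 → sign −
step 1: pivot -74/33 → sign −
step 2: pivot -119/37 → sign −
step 3: pivot -6/119 → sign −
step 4: pivot -1/6 → sign −
signature = (0, 5, 0)

Answer: (0, 5, 0)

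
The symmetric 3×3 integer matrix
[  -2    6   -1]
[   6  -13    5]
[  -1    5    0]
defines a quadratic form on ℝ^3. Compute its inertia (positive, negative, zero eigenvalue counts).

Answer: (1, 2, 0)

Derivation:
step 0: pivot -2 → sign −
step 1: pivot 5 → sign +
step 2: pivot -3/10 → sign −
signature = (1, 2, 0)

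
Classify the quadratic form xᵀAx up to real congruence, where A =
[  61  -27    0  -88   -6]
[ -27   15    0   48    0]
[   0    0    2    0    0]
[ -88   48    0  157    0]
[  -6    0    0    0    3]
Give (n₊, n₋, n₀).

Answer: (4, 1, 0)

Derivation:
step 0: pivot 61 → sign +
step 1: pivot 186/61 → sign +
step 2: pivot 2 → sign +
step 3: pivot 99/31 → sign +
step 4: pivot -1/11 → sign −
signature = (4, 1, 0)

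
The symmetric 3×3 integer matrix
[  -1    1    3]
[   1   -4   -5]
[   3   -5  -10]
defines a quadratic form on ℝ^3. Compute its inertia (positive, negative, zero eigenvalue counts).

Answer: (1, 2, 0)

Derivation:
step 0: pivot -1 → sign −
step 1: pivot -3 → sign −
step 2: pivot 1/3 → sign +
signature = (1, 2, 0)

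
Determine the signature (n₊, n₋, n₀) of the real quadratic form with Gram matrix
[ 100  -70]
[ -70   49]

Answer: (1, 0, 1)

Derivation:
step 0: pivot 100 → sign +
step 1: row/col 1 already zero → sign 0
signature = (1, 0, 1)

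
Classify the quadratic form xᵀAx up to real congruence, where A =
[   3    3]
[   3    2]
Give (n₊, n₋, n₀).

Answer: (1, 1, 0)

Derivation:
step 0: pivot 3 → sign +
step 1: pivot -1 → sign −
signature = (1, 1, 0)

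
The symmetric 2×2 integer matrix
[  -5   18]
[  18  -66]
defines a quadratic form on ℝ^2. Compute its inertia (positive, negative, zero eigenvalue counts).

Answer: (0, 2, 0)

Derivation:
step 0: pivot -5 → sign −
step 1: pivot -6/5 → sign −
signature = (0, 2, 0)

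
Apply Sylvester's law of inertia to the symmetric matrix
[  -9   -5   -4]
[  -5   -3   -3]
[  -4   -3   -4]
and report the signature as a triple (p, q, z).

step 0: pivot -9 → sign −
step 1: pivot -2/9 → sign −
step 2: pivot 1/2 → sign +
signature = (1, 2, 0)

Answer: (1, 2, 0)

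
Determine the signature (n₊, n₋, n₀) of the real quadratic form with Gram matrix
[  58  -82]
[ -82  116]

step 0: pivot 58 → sign +
step 1: pivot 2/29 → sign +
signature = (2, 0, 0)

Answer: (2, 0, 0)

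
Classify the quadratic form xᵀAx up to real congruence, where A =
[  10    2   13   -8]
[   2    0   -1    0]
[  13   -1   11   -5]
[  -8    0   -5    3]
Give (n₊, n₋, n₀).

Answer: (2, 2, 0)

Derivation:
step 0: pivot 10 → sign +
step 1: pivot -2/5 → sign −
step 2: pivot 53/2 → sign +
step 3: pivot -3/53 → sign −
signature = (2, 2, 0)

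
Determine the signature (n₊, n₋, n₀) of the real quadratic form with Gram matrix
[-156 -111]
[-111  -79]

Answer: (0, 2, 0)

Derivation:
step 0: pivot -156 → sign −
step 1: pivot -1/52 → sign −
signature = (0, 2, 0)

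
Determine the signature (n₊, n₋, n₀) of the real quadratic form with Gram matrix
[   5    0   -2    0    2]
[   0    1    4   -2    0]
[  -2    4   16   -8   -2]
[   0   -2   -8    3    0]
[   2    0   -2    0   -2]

Answer: (2, 3, 0)

Derivation:
step 0: pivot 5 → sign +
step 1: pivot 1 → sign +
step 2: pivot -4/5 → sign −
step 3: pivot -1 → sign −
step 4: pivot -1 → sign −
signature = (2, 3, 0)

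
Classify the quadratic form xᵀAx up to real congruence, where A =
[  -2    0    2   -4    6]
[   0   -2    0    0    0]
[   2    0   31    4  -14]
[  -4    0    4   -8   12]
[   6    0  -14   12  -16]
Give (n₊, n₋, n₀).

step 0: pivot -2 → sign −
step 1: pivot -2 → sign −
step 2: pivot 33 → sign +
step 3: pivot 2/33 → sign +
step 4: row/col 4 already zero → sign 0
signature = (2, 2, 1)

Answer: (2, 2, 1)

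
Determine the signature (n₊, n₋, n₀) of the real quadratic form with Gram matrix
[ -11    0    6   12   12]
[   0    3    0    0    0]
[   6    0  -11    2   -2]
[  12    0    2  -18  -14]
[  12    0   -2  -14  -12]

Answer: (3, 2, 0)

Derivation:
step 0: pivot -11 → sign −
step 1: pivot 3 → sign +
step 2: pivot -85/11 → sign −
step 3: pivot 386/85 → sign +
step 4: pivot 6/193 → sign +
signature = (3, 2, 0)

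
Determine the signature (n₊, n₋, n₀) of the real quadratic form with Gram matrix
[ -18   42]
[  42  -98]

Answer: (0, 1, 1)

Derivation:
step 0: pivot -18 → sign −
step 1: row/col 1 already zero → sign 0
signature = (0, 1, 1)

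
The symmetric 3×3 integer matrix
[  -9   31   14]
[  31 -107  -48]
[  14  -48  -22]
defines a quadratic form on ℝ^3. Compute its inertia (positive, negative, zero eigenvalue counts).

step 0: pivot -9 → sign −
step 1: pivot -2/9 → sign −
step 2: row/col 2 already zero → sign 0
signature = (0, 2, 1)

Answer: (0, 2, 1)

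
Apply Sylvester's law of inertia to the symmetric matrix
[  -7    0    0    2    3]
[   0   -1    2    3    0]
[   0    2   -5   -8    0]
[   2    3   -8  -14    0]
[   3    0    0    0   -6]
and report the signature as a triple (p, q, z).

Answer: (0, 5, 0)

Derivation:
step 0: pivot -7 → sign −
step 1: pivot -1 → sign −
step 2: pivot -1 → sign −
step 3: pivot -3/7 → sign −
step 4: pivot -3 → sign −
signature = (0, 5, 0)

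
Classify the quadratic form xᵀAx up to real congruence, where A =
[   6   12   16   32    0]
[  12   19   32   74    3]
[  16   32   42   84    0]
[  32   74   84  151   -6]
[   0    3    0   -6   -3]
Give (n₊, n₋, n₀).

Answer: (2, 3, 0)

Derivation:
step 0: pivot 6 → sign +
step 1: pivot -5 → sign −
step 2: pivot -2/3 → sign −
step 3: pivot 3 → sign +
step 4: pivot -6/5 → sign −
signature = (2, 3, 0)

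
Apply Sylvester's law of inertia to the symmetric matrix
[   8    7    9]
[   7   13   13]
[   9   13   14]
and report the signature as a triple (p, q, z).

Answer: (3, 0, 0)

Derivation:
step 0: pivot 8 → sign +
step 1: pivot 55/8 → sign +
step 2: pivot 3/55 → sign +
signature = (3, 0, 0)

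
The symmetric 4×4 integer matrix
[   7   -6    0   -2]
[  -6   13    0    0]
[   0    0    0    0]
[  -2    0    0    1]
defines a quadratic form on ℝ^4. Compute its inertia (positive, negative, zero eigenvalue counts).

step 0: pivot 7 → sign +
step 1: pivot 55/7 → sign +
step 2: pivot 3/55 → sign +
step 3: row/col 3 already zero → sign 0
signature = (3, 0, 1)

Answer: (3, 0, 1)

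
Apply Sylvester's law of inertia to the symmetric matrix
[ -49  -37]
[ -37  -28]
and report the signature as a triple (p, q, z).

Answer: (0, 2, 0)

Derivation:
step 0: pivot -49 → sign −
step 1: pivot -3/49 → sign −
signature = (0, 2, 0)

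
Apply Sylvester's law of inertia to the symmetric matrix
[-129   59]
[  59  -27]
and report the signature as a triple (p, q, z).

step 0: pivot -129 → sign −
step 1: pivot -2/129 → sign −
signature = (0, 2, 0)

Answer: (0, 2, 0)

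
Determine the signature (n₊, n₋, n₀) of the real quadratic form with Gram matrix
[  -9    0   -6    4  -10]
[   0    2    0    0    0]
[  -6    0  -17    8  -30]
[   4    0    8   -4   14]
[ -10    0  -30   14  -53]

step 0: pivot -9 → sign −
step 1: pivot 2 → sign +
step 2: pivot -13 → sign −
step 3: pivot -4/117 → sign −
step 4: row/col 4 already zero → sign 0
signature = (1, 3, 1)

Answer: (1, 3, 1)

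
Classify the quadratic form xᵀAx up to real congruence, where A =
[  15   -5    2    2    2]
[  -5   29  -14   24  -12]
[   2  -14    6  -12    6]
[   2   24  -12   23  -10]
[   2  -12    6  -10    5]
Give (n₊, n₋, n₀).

step 0: pivot 15 → sign +
step 1: pivot 82/3 → sign +
step 2: pivot -158/205 → sign −
step 3: pivot 43/79 → sign +
step 4: pivot 3/43 → sign +
signature = (4, 1, 0)

Answer: (4, 1, 0)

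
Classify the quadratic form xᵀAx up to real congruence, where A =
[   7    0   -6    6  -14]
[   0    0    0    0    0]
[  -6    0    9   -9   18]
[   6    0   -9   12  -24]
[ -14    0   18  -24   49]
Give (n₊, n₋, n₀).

Answer: (3, 1, 1)

Derivation:
step 0: pivot 7 → sign +
step 1: pivot 27/7 → sign +
step 2: pivot 3 → sign +
step 3: pivot -1/3 → sign −
step 4: row/col 4 already zero → sign 0
signature = (3, 1, 1)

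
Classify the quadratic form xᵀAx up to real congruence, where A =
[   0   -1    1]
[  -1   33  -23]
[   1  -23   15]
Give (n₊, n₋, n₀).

Answer: (2, 1, 0)

Derivation:
step 0: pivot 33 → sign +
step 1: pivot -1/33 → sign −
step 2: pivot 2 → sign +
signature = (2, 1, 0)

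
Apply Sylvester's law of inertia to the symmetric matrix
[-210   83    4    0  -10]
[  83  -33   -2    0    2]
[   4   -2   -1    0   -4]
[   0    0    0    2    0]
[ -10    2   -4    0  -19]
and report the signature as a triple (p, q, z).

Answer: (2, 3, 0)

Derivation:
step 0: pivot -210 → sign −
step 1: pivot -41/210 → sign −
step 2: pivot -1/41 → sign −
step 3: pivot 2 → sign +
step 4: pivot 1 → sign +
signature = (2, 3, 0)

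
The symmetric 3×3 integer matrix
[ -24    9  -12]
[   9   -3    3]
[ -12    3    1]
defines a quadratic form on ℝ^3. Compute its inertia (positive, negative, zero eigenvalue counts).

Answer: (2, 1, 0)

Derivation:
step 0: pivot -24 → sign −
step 1: pivot 3/8 → sign +
step 2: pivot 1 → sign +
signature = (2, 1, 0)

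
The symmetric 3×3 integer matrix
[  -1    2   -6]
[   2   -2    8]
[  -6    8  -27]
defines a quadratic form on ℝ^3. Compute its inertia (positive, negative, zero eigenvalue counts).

Answer: (2, 1, 0)

Derivation:
step 0: pivot -1 → sign −
step 1: pivot 2 → sign +
step 2: pivot 1 → sign +
signature = (2, 1, 0)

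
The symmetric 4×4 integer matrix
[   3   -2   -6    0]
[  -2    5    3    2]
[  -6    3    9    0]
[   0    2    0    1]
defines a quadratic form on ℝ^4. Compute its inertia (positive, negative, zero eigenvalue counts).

Answer: (2, 1, 1)

Derivation:
step 0: pivot 3 → sign +
step 1: pivot 11/3 → sign +
step 2: pivot -36/11 → sign −
step 3: row/col 3 already zero → sign 0
signature = (2, 1, 1)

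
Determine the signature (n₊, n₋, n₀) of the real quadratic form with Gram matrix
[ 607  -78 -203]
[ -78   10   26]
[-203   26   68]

Answer: (2, 1, 0)

Derivation:
step 0: pivot 607 → sign +
step 1: pivot -14/607 → sign −
step 2: pivot 3/7 → sign +
signature = (2, 1, 0)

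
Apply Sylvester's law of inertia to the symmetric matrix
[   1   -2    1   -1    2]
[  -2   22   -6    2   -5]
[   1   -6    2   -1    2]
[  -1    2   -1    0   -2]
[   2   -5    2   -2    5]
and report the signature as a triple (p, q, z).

Answer: (4, 1, 0)

Derivation:
step 0: pivot 1 → sign +
step 1: pivot 18 → sign +
step 2: pivot 1/9 → sign +
step 3: pivot -1 → sign −
step 4: pivot 1/2 → sign +
signature = (4, 1, 0)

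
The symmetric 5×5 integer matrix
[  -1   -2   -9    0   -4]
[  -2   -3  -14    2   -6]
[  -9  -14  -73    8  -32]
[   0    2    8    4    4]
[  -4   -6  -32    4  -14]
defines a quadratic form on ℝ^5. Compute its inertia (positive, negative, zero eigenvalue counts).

Answer: (1, 2, 2)

Derivation:
step 0: pivot -1 → sign −
step 1: pivot 1 → sign +
step 2: pivot -8 → sign −
step 3: row/col 3 already zero → sign 0
step 4: row/col 4 already zero → sign 0
signature = (1, 2, 2)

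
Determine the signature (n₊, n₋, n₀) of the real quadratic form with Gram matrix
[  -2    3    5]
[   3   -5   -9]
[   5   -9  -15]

Answer: (1, 2, 0)

Derivation:
step 0: pivot -2 → sign −
step 1: pivot -1/2 → sign −
step 2: pivot 2 → sign +
signature = (1, 2, 0)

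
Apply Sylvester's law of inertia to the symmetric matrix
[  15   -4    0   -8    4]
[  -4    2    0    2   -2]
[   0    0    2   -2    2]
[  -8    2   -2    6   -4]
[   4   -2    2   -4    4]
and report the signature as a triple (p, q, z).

step 0: pivot 15 → sign +
step 1: pivot 14/15 → sign +
step 2: pivot 2 → sign +
step 3: pivot -2/7 → sign −
step 4: row/col 4 already zero → sign 0
signature = (3, 1, 1)

Answer: (3, 1, 1)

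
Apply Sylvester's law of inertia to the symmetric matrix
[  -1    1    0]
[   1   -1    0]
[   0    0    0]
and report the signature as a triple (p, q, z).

step 0: pivot -1 → sign −
step 1: row/col 1 already zero → sign 0
step 2: row/col 2 already zero → sign 0
signature = (0, 1, 2)

Answer: (0, 1, 2)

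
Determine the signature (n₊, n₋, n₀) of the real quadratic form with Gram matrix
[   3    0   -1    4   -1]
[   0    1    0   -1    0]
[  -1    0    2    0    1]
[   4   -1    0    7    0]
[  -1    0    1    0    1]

Answer: (4, 1, 0)

Derivation:
step 0: pivot 3 → sign +
step 1: pivot 1 → sign +
step 2: pivot 5/3 → sign +
step 3: pivot -2/5 → sign −
step 4: pivot 2 → sign +
signature = (4, 1, 0)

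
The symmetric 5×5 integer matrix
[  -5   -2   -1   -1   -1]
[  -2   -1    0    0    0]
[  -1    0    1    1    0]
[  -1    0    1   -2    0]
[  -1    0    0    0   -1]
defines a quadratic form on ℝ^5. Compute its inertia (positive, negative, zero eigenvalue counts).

step 0: pivot -5 → sign −
step 1: pivot -1/5 → sign −
step 2: pivot 2 → sign +
step 3: pivot -3 → sign −
step 4: pivot -1/2 → sign −
signature = (1, 4, 0)

Answer: (1, 4, 0)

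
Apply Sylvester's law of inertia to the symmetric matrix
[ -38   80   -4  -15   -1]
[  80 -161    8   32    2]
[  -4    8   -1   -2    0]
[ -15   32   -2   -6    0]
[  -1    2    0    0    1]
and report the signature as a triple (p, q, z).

Answer: (3, 2, 0)

Derivation:
step 0: pivot -38 → sign −
step 1: pivot 141/19 → sign +
step 2: pivot -85/141 → sign −
step 3: pivot 27/170 → sign +
step 4: pivot 1/3 → sign +
signature = (3, 2, 0)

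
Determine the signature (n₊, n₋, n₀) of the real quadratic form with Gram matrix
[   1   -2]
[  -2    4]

step 0: pivot 1 → sign +
step 1: row/col 1 already zero → sign 0
signature = (1, 0, 1)

Answer: (1, 0, 1)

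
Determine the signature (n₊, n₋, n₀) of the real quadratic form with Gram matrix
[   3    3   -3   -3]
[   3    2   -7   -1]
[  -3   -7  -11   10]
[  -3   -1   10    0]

Answer: (3, 1, 0)

Derivation:
step 0: pivot 3 → sign +
step 1: pivot -1 → sign −
step 2: pivot 2 → sign +
step 3: pivot 1/2 → sign +
signature = (3, 1, 0)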